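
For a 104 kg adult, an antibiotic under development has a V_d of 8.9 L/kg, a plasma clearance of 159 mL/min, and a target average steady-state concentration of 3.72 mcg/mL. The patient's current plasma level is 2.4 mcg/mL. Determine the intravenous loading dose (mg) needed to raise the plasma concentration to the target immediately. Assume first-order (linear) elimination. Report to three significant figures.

Vd(total) = 104 kg × 8.9 L/kg = 925.6 L
The loading dose fills Vd to the target concentration; clearance is irrelevant here.
Concentration deficit ΔC = 3.72 − 2.4 = 1.320 mg/L
LD = Vd × ΔC = 925.6 × 1.320 = 1222 mg

1220 mg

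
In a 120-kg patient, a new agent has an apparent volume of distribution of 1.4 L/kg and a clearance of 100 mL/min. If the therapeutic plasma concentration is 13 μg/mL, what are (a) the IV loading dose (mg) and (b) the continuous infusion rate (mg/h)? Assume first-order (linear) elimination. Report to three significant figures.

(a) 2180 mg; (b) 78.0 mg/h

Vd(total) = 120 kg × 1.4 L/kg = 168.0 L
Loading: fill Vd to C_target → 168.0 L × 13 mg/L = 2184 mg
CL = 100 mL/min = 100 × 0.06 = 6.000 L/h
Maintenance infusion rate = CL × Css = 6.000 × 13 = 78.00 mg/h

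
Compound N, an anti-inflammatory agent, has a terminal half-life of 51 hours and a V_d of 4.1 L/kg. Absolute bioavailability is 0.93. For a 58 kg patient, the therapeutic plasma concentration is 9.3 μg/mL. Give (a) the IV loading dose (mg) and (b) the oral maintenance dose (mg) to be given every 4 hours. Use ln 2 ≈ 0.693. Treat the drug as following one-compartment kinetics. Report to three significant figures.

Vd(total) = 58 kg × 4.1 L/kg = 237.8 L
LD = Vd × C = 237.8 × 9.3 = 2212 mg
CL = 0.693 × Vd / t½ = 0.693 × 237.8 / 51 = 3.231 L/h
D = CL × Css × τ / F = 3.231 × 9.3 × 4 / 0.93 = 129.2 mg

(a) 2210 mg; (b) 129 mg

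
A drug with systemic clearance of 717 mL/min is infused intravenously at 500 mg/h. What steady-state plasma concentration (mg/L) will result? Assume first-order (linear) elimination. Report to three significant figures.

11.6 mg/L

CL = 717 mL/min = 717 × 0.06 = 43.02 L/h
Css = rate / CL = 500 / 43.02 = 11.62 mg/L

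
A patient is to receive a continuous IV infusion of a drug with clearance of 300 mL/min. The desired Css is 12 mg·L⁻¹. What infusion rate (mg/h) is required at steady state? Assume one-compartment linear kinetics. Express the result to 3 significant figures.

216 mg/h

CL = 300 mL/min = 300 × 0.06 = 18.00 L/h
At steady state, infusion rate equals elimination rate: rate in = CL × Css.
R₀ = 18.00 × 12 = 216.0 mg/h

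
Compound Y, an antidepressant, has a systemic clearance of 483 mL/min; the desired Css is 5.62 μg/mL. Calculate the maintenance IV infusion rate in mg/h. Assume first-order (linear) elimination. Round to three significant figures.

CL = 483 mL/min = 483 × 0.06 = 28.98 L/h
Rate = CL × Css = 28.98 × 5.62 = 162.9 mg/h

163 mg/h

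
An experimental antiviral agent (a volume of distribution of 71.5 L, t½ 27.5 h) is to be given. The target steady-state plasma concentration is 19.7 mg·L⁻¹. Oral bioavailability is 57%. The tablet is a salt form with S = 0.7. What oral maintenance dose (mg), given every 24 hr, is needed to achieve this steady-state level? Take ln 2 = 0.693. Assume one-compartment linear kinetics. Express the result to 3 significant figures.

2140 mg

k = 0.693/27.5 = 0.02520 h⁻¹, so CL = k·Vd = 0.02520 × 71.50 = 1.802 L/h
D = CL × Css × τ / F / S = 1.802 × 19.7 × 24 / 0.57 / 0.7 = 2135 mg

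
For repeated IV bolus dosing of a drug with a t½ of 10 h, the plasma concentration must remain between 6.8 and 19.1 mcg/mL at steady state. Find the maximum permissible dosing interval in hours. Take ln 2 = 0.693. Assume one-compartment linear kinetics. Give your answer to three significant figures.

14.9 h

k = 0.693 / t½ = 0.693 / 10 = 0.06930 h⁻¹
Between IV bolus doses, concentration decays as C = C₀·e^(−kτ), so C_peak/C_trough = e^(kτ).
τ_max = ln(C_peak/C_trough) / k = ln(19.1/6.8) / 0.06930 = 1.033 / 0.06930 = 14.91 h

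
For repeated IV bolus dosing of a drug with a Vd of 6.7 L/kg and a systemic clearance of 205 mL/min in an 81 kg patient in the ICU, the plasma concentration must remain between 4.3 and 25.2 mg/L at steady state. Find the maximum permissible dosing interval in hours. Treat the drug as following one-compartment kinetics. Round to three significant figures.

78.0 h

Vd = 6.7 L/kg × 81 kg = 542.7 L
CL = 205 mL/min × 60/1000 = 12.30 L/h
k = CL / Vd = 12.30 / 542.7 = 0.02266 h⁻¹
Between IV bolus doses, concentration decays as C = C₀·e^(−kτ), so C_peak/C_trough = e^(kτ).
τ_max = ln(C_peak/C_trough) / k = ln(25.2/4.3) / 0.02266 = 1.768 / 0.02266 = 78.02 h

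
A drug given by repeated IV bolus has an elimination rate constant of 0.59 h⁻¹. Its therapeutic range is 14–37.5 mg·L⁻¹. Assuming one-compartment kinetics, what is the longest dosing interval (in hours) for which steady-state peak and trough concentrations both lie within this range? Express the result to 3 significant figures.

Between IV bolus doses, concentration decays as C = C₀·e^(−kτ), so C_peak/C_trough = e^(kτ).
τ_max = ln(C_peak/C_trough) / k = ln(37.5/14) / 0.5900 = 0.9853 / 0.5900 = 1.670 h

1.67 h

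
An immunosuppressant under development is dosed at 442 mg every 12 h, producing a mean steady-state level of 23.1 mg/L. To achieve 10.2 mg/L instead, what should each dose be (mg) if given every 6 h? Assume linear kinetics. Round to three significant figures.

For first-order elimination, Css ∝ F·D/(CL·τ); F and CL are unchanged, so Css ∝ D/τ.
D₂ = D₁ × (Css,target / Css,current) × (τ₂/τ₁) = 442 × (10.2/23.1) × (6/12) = 97.58 mg

97.6 mg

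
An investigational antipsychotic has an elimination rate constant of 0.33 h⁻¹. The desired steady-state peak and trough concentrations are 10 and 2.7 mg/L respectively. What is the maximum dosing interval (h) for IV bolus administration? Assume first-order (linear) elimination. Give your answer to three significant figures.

3.97 h

Between IV bolus doses, concentration decays as C = C₀·e^(−kτ), so C_peak/C_trough = e^(kτ).
τ_max = ln(C_peak/C_trough) / k = ln(10/2.7) / 0.3300 = 1.309 / 0.3300 = 3.967 h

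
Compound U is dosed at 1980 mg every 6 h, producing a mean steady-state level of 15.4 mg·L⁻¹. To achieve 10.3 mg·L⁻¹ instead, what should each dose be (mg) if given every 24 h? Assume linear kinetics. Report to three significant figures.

5300 mg

For first-order elimination, Css ∝ F·D/(CL·τ); F and CL are unchanged, so Css ∝ D/τ.
D₂ = D₁ × (Css,target / Css,current) × (τ₂/τ₁) = 1980 × (10.3/15.4) × (24/6) = 5297 mg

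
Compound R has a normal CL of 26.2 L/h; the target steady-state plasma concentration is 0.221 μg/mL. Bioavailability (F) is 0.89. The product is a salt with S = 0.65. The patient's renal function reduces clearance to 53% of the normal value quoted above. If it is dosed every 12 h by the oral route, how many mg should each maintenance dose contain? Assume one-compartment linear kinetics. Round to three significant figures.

Patient clearance = 0.53 × 26.20 = 13.89 L/h
At steady state, dose per interval replaces the amount cleared in that interval: F·S·D/τ = CL·Css.
D = CL × Css × τ / F / S = 13.89 × 0.221 × 12 / 0.89 / 0.65 = 63.68 mg

63.7 mg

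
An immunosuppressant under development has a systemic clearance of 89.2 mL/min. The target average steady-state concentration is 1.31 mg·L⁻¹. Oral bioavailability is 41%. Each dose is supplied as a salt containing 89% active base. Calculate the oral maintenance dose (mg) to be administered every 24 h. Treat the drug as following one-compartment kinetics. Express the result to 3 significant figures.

461 mg

Convert clearance: 89.2 mL/min × 60 min/h ÷ 1000 mL/L = 5.352 L/h
D = CL × Css × τ / F / S = 5.352 × 1.31 × 24 / 0.41 / 0.89 = 461.1 mg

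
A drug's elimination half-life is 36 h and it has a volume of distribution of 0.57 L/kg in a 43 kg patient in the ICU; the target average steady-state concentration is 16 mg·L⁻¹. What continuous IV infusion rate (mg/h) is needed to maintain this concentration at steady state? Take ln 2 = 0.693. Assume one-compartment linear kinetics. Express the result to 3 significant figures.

7.55 mg/h

Vd = 0.57 L/kg × 43 kg = 24.51 L
CL = 0.693 × Vd / t½ = 0.693 × 24.51 / 36 = 0.4718 L/h
Infusion rate = CL × Css = 0.4718 × 16 = 7.549 mg/h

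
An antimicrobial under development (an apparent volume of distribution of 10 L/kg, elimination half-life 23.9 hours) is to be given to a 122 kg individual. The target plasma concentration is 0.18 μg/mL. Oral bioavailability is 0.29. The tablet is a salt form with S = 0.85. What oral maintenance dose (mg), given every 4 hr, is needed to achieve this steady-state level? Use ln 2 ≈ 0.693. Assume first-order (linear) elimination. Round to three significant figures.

Vd(total) = 122 kg × 10 L/kg = 1220 L
CL = ln 2 · Vd / t½ = 0.693 × 1220 / 23.9 = 35.37 L/h
D = CL × Css × τ / F / S = 35.37 × 0.18 × 4 / 0.29 / 0.85 = 103.3 mg

103 mg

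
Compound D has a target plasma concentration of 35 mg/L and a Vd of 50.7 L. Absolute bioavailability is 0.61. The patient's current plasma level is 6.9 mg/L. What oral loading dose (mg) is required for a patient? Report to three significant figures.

Concentration deficit ΔC = 35 − 6.9 = 28.10 mg/L
LD = Vd × ΔC / F = 50.70 × 28.10 / 0.61 = 2336 mg

2340 mg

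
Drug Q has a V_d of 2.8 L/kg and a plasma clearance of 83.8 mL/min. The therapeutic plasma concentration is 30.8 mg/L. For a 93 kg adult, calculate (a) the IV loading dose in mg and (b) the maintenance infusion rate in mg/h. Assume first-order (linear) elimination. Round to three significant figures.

(a) 8020 mg; (b) 155 mg/h

Vd(total) = 93 kg × 2.8 L/kg = 260.4 L
Loading: fill Vd to C_target → 260.4 L × 30.8 mg/L = 8020 mg
Convert clearance: 83.8 mL/min × 60 min/h ÷ 1000 mL/L = 5.028 L/h
Maintenance infusion rate = CL × Css = 5.028 × 30.8 = 154.9 mg/h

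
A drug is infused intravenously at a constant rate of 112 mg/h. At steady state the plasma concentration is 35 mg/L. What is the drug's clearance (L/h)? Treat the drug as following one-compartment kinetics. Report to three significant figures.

At steady state, infusion rate = CL × Css, so CL = rate / Css.
CL = 112 / 35 = 3.200 L/h

3.20 L/h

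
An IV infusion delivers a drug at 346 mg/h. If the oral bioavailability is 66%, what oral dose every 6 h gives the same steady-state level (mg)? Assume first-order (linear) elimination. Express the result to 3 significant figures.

To maintain the same Css, the systemic dosing rate must be unchanged: F·D/τ = infusion rate.
D = rate × τ / F = 346 × 6 / 0.66 = 3145 mg

3150 mg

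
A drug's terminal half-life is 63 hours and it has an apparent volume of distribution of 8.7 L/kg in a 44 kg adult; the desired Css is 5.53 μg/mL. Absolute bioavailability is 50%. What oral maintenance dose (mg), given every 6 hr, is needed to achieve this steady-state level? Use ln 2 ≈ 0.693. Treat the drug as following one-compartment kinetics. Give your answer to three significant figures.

279 mg

Total Vd = 8.7 × 44 = 382.8 L
CL = ln 2 · Vd / t½ = 0.693 × 382.8 / 63 = 4.211 L/h
D = CL × Css × τ / F = 4.211 × 5.53 × 6 / 0.5 = 279.4 mg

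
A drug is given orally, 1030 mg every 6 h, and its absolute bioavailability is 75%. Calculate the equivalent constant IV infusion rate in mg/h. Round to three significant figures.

129 mg/h

Equivalent systemic input: infusion rate = F·D/τ.
Rate = 0.75 × 1030 / 6 = 128.8 mg/h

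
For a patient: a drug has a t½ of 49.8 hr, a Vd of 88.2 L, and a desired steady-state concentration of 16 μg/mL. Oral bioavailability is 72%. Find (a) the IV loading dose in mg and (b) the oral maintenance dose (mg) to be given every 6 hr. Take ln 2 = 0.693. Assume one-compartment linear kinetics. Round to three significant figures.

(a) 1410 mg; (b) 164 mg

LD = Vd × C = 88.20 × 16 = 1411 mg
CL = 0.693 × Vd / t½ = 0.693 × 88.20 / 49.8 = 1.227 L/h
D = CL × Css × τ / F = 1.227 × 16 × 6 / 0.72 = 163.6 mg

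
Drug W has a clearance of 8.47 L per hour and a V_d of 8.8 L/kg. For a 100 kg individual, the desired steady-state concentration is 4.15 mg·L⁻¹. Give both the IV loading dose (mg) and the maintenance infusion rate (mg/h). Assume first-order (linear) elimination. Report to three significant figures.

Total Vd = 8.8 × 100 = 880.0 L
Loading dose = Vd × C = 880.0 × 4.15 = 3652 mg
Infusion rate = 8.470 L/h × 4.15 mg/L = 35.15 mg/h

(a) 3650 mg; (b) 35.2 mg/h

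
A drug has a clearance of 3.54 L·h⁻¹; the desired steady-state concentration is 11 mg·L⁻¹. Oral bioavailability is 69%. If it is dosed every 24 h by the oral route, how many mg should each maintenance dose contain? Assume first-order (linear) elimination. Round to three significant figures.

At steady state, dose per interval replaces the amount cleared in that interval: F·D/τ = CL·Css.
D = CL × Css × τ / F = 3.540 × 11 × 24 / 0.69 = 1354 mg

1350 mg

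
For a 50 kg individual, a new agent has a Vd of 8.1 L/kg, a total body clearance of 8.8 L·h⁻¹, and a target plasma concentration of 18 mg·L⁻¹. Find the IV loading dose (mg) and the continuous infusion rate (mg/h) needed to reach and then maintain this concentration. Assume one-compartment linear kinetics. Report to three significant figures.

Vd = 8.1 L/kg × 50 kg = 405.0 L
Loading dose = Vd × C = 405.0 × 18 = 7290 mg
Infusion rate = 8.800 L/h × 18 mg/L = 158.4 mg/h

(a) 7290 mg; (b) 158 mg/h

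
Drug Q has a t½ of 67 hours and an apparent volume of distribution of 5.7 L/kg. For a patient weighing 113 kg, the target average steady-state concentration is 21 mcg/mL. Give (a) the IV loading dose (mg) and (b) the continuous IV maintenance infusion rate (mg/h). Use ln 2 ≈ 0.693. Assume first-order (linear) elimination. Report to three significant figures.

(a) 13500 mg; (b) 140 mg/h

Vd(total) = 113 kg × 5.7 L/kg = 644.1 L
LD = Vd × C = 644.1 × 21 = 13530 mg
CL = 0.693 × Vd / t½ = 0.693 × 644.1 / 67 = 6.662 L/h
Infusion rate = CL × Css = 6.662 × 21 = 139.9 mg/h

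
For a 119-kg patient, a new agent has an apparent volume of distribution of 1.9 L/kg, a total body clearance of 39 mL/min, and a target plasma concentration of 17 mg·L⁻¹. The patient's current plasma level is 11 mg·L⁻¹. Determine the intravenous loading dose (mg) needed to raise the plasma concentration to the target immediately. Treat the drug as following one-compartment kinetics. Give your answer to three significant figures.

Total Vd = 1.9 × 119 = 226.1 L
Concentration deficit ΔC = 17 − 11 = 6.000 mg/L
LD = Vd × ΔC = 226.1 × 6.000 = 1357 mg

1360 mg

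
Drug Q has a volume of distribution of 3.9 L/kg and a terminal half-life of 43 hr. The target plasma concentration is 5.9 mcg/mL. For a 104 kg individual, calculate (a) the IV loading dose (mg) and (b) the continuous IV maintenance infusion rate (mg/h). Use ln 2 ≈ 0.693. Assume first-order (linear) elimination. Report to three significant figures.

(a) 2390 mg; (b) 38.6 mg/h

Vd = 3.9 L/kg × 104 kg = 405.6 L
LD = Vd × C = 405.6 × 5.9 = 2393 mg
CL = 0.693 × Vd / t½ = 0.693 × 405.6 / 43 = 6.537 L/h
Infusion rate = CL × Css = 6.537 × 5.9 = 38.57 mg/h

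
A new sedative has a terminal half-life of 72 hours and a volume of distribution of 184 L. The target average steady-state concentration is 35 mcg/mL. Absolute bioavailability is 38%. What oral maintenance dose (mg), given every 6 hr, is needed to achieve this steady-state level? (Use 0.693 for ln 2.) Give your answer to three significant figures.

979 mg

k = 0.693/72 = 0.009625 h⁻¹, so CL = k·Vd = 0.009625 × 184.0 = 1.771 L/h
D = CL × Css × τ / F = 1.771 × 35 × 6 / 0.38 = 978.7 mg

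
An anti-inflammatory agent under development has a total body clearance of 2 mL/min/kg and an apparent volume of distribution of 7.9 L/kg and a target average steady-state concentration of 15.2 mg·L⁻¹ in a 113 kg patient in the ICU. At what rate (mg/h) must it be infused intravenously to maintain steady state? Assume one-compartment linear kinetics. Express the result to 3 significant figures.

206 mg/h

CL = 2 mL/min/kg × 113 kg = 226.0 mL/min = 226.0 × 60/1000 = 13.56 L/h
Rate = CL × Css = 13.56 × 15.2 = 206.1 mg/h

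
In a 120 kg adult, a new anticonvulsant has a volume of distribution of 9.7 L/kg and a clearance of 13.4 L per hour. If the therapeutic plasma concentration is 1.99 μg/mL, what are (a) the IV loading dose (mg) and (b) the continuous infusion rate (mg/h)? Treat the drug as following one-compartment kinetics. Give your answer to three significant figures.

(a) 2320 mg; (b) 26.7 mg/h

Vd = 9.7 L/kg × 120 kg = 1164 L
LD = Vd · C_target = 1164 × 1.99 = 2316 mg
Maintenance infusion rate = CL × Css = 13.40 × 1.99 = 26.67 mg/h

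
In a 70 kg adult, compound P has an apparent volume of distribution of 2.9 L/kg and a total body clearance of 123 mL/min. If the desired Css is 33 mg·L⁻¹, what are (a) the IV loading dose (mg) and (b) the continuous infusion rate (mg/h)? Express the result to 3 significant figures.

(a) 6700 mg; (b) 244 mg/h

Vd = 2.9 L/kg × 70 kg = 203.0 L
Loading dose = Vd × C = 203.0 × 33 = 6699 mg
Convert clearance: 123 mL/min × 60 min/h ÷ 1000 mL/L = 7.380 L/h
Infusion rate = 7.380 L/h × 33 mg/L = 243.5 mg/h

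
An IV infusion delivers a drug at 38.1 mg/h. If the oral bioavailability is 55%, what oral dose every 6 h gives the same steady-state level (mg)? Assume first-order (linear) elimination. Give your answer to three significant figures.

416 mg

To maintain the same Css, the systemic dosing rate must be unchanged: F·D/τ = infusion rate.
D = rate × τ / F = 38.1 × 6 / 0.55 = 415.6 mg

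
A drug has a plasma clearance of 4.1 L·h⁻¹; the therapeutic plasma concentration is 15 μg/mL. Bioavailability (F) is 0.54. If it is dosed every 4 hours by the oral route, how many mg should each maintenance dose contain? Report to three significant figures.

At steady state, dose per interval replaces the amount cleared in that interval: F·D/τ = CL·Css.
D = CL × Css × τ / F = 4.100 × 15 × 4 / 0.54 = 455.6 mg

456 mg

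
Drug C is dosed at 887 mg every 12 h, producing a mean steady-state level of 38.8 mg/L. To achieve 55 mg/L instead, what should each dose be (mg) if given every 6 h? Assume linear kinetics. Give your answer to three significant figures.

629 mg

For first-order elimination, Css ∝ F·D/(CL·τ); F and CL are unchanged, so Css ∝ D/τ.
D₂ = D₁ × (Css,target / Css,current) × (τ₂/τ₁) = 887 × (55/38.8) × (6/12) = 628.7 mg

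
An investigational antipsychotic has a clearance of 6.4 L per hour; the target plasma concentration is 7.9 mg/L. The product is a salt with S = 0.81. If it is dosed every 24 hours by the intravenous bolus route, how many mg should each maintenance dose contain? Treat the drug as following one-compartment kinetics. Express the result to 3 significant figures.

1500 mg

At steady state, dose per interval replaces the amount cleared in that interval: S·D/τ = CL·Css.
D = CL × Css × τ / S = 6.400 × 7.9 × 24 / 0.81 = 1498 mg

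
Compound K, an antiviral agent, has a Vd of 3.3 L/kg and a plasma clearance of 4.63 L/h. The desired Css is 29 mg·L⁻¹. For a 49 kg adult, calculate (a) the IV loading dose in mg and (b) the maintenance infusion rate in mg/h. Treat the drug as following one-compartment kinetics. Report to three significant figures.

Vd = 3.3 L/kg × 49 kg = 161.7 L
LD = Vd · C_target = 161.7 × 29 = 4689 mg
Maintenance: replace elimination → rate = CL × Css = 4.630 × 29 = 134.3 mg/h

(a) 4690 mg; (b) 134 mg/h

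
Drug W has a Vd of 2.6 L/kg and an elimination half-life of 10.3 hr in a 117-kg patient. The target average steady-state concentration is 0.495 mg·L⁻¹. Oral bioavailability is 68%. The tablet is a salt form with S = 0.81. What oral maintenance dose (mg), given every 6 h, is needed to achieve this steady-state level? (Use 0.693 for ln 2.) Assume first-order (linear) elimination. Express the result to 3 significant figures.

110 mg

Total Vd = 2.6 × 117 = 304.2 L
CL = 0.693 × Vd / t½ = 0.693 × 304.2 / 10.3 = 20.47 L/h
D = CL × Css × τ / F / S = 20.47 × 0.495 × 6 / 0.68 / 0.81 = 110.4 mg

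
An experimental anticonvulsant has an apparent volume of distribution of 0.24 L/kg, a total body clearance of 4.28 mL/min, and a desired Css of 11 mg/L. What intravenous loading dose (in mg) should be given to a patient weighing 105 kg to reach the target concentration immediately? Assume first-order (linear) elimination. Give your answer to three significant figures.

277 mg

Total Vd = 0.24 × 105 = 25.20 L
LD = Vd × C = 25.20 × 11.00 = 277.2 mg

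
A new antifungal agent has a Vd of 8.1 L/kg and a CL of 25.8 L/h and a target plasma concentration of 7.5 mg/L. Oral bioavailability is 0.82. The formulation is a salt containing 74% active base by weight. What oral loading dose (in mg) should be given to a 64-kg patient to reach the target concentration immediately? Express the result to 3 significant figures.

Vd = 8.1 L/kg × 64 kg = 518.4 L
LD is governed by Vd — clearance does not enter the loading-dose calculation.
LD = Vd × C / F / S = 518.4 × 7.500 / 0.82 / 0.74 = 6407 mg

6410 mg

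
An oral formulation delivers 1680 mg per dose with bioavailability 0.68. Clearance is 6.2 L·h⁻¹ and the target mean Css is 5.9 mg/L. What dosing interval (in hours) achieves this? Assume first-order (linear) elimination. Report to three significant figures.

31.2 h

F·D/τ = CL·Css → τ = F·D / (CL·Css).
τ = 0.68 × 1680 / (6.2 × 5.9) = 31.23 h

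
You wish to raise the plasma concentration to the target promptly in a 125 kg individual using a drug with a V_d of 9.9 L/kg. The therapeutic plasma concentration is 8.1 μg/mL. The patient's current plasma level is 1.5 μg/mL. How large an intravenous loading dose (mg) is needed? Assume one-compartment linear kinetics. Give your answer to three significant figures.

Vd(total) = 125 kg × 9.9 L/kg = 1238 L
The loading dose fills Vd to the target concentration.
Concentration deficit ΔC = 8.1 − 1.5 = 6.600 mg/L
LD = Vd × ΔC = 1238 × 6.600 = 8171 mg

8170 mg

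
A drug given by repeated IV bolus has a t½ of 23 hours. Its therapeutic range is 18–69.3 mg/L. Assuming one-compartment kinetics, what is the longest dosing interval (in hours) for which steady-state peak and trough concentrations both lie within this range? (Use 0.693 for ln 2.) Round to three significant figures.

k = 0.693 / t½ = 0.693 / 23 = 0.03013 h⁻¹
Between IV bolus doses, concentration decays as C = C₀·e^(−kτ), so C_peak/C_trough = e^(kτ).
τ_max = ln(C_peak/C_trough) / k = ln(69.3/18) / 0.03013 = 1.348 / 0.03013 = 44.74 h

44.7 h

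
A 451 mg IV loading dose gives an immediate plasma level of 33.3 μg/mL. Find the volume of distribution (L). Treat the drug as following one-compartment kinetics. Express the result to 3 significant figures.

Immediately after an IV bolus, C₀ = Dose / Vd, so Vd = Dose / C₀.
Vd = 451 / 33.3 = 13.54 L

13.5 L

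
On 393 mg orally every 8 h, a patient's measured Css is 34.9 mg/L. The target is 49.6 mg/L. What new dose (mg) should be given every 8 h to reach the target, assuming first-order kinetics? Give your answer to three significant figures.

559 mg

With linear kinetics, Css is proportional to dose rate (D/τ) at fixed clearance.
D₂ = D₁ × (Css,target / Css,current) = 393 × 49.6/34.9 = 558.5 mg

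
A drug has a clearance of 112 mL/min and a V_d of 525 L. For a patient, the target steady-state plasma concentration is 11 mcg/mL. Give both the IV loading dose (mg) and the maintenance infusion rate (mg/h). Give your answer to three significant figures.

Loading: fill Vd to C_target → 525.0 L × 11 mg/L = 5775 mg
CL = 112 mL/min = 112 × 0.06 = 6.720 L/h
Maintenance: replace elimination → rate = CL × Css = 6.720 × 11 = 73.92 mg/h

(a) 5780 mg; (b) 73.9 mg/h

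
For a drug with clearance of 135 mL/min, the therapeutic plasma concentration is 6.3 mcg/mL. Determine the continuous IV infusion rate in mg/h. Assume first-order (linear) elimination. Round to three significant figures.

51.0 mg/h

CL = 135 mL/min × 60/1000 = 8.100 L/h
Infusion rate = CL · Css = 8.100 L/h × 6.3 mg/L = 51.03 mg/h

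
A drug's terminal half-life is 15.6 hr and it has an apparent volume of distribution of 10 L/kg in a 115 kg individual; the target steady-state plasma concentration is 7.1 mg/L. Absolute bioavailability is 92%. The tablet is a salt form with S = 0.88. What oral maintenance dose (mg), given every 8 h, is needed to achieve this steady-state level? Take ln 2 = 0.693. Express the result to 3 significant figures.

3580 mg

Vd = 10 L/kg × 115 kg = 1150 L
CL = 0.693 × Vd / t½ = 0.693 × 1150 / 15.6 = 51.09 L/h
D = CL × Css × τ / F / S = 51.09 × 7.1 × 8 / 0.92 / 0.88 = 3584 mg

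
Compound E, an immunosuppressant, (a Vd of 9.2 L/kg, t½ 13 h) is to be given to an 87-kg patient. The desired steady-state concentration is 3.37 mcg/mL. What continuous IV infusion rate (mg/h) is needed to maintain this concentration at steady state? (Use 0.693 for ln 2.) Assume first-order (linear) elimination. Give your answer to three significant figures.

144 mg/h

Total Vd = 9.2 × 87 = 800.4 L
CL = ln 2 · Vd / t½ = 0.693 × 800.4 / 13 = 42.67 L/h
Infusion rate = CL × Css = 42.67 × 3.37 = 143.8 mg/h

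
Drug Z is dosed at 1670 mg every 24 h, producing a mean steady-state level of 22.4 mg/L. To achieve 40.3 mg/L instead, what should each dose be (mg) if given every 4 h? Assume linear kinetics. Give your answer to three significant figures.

For first-order elimination, Css ∝ F·D/(CL·τ); F and CL are unchanged, so Css ∝ D/τ.
D₂ = D₁ × (Css,target / Css,current) × (τ₂/τ₁) = 1670 × (40.3/22.4) × (4/24) = 500.8 mg

501 mg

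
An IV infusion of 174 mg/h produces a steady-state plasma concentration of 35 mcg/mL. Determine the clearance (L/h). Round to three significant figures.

At steady state, infusion rate = CL × Css, so CL = rate / Css.
CL = 174 / 35 = 4.971 L/h

4.97 L/h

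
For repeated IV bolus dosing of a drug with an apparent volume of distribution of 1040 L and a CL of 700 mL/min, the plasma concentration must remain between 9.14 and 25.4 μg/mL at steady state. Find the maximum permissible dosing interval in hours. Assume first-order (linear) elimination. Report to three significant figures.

25.3 h

CL = 700 mL/min = 700 × 0.06 = 42.00 L/h
k = CL / Vd = 42.00 / 1040 = 0.04038 h⁻¹
Between IV bolus doses, concentration decays as C = C₀·e^(−kτ), so C_peak/C_trough = e^(kτ).
τ_max = ln(C_peak/C_trough) / k = ln(25.4/9.14) / 0.04038 = 1.022 / 0.04038 = 25.31 h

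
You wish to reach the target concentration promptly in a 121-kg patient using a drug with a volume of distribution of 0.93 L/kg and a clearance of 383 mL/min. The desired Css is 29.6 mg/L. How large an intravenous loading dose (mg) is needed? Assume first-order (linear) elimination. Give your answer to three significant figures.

3330 mg

Vd(total) = 121 kg × 0.93 L/kg = 112.5 L
LD = Vd × C = 112.5 × 29.60 = 3330 mg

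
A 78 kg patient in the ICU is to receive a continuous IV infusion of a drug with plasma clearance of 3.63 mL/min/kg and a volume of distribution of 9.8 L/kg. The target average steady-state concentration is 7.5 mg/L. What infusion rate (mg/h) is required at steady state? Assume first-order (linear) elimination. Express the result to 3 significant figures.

127 mg/h

CL = 3.63 mL/min/kg × 78 kg = 283.1 mL/min = 283.1 × 60/1000 = 16.99 L/h
Vd does not affect the maintenance rate; only clearance governs steady-state input.
Rate = CL × Css = 16.99 × 7.5 = 127.4 mg/h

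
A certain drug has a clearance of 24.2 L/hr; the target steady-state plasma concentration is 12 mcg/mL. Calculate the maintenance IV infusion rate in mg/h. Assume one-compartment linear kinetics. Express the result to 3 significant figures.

Rate = CL × Css = 24.20 × 12 = 290.4 mg/h

290 mg/h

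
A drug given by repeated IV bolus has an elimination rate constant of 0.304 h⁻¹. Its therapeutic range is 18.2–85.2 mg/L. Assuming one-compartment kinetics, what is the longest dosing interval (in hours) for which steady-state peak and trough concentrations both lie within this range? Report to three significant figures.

Between IV bolus doses, concentration decays as C = C₀·e^(−kτ), so C_peak/C_trough = e^(kτ).
τ_max = ln(C_peak/C_trough) / k = ln(85.2/18.2) / 0.3040 = 1.544 / 0.3040 = 5.079 h

5.08 h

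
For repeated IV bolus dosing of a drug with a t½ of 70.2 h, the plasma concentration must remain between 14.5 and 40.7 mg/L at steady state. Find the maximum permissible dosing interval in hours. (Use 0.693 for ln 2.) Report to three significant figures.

105 h

k = 0.693 / t½ = 0.693 / 70.2 = 0.009872 h⁻¹
Between IV bolus doses, concentration decays as C = C₀·e^(−kτ), so C_peak/C_trough = e^(kτ).
τ_max = ln(C_peak/C_trough) / k = ln(40.7/14.5) / 0.009872 = 1.032 / 0.009872 = 104.5 h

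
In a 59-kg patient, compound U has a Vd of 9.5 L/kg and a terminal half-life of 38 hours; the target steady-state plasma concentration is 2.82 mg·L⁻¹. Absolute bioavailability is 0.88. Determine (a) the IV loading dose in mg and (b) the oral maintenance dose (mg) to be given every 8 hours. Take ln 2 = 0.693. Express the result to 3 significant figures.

(a) 1580 mg; (b) 262 mg

Vd(total) = 59 kg × 9.5 L/kg = 560.5 L
LD = Vd × C = 560.5 × 2.82 = 1581 mg
CL = 0.693 × Vd / t½ = 0.693 × 560.5 / 38 = 10.22 L/h
D = CL × Css × τ / F = 10.22 × 2.82 × 8 / 0.88 = 262.0 mg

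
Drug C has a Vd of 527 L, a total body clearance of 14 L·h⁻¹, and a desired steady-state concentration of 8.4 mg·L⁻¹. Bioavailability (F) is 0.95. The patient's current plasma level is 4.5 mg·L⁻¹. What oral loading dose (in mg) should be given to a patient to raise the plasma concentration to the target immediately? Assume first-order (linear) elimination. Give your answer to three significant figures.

2160 mg

Concentration deficit ΔC = 8.4 − 4.5 = 3.900 mg/L
LD = Vd × ΔC / F = 527.0 × 3.900 / 0.95 = 2163 mg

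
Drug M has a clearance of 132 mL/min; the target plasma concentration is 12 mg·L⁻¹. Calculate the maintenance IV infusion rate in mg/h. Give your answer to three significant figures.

95.0 mg/h

CL = 132 mL/min × 60/1000 = 7.920 L/h
R₀ = 7.920 × 12 = 95.04 mg/h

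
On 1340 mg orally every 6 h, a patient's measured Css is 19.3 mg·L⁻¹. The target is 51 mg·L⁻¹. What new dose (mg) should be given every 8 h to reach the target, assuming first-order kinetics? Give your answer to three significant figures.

For first-order elimination, Css ∝ F·D/(CL·τ); F and CL are unchanged, so Css ∝ D/τ.
D₂ = D₁ × (Css,target / Css,current) × (τ₂/τ₁) = 1340 × (51/19.3) × (8/6) = 4721 mg

4720 mg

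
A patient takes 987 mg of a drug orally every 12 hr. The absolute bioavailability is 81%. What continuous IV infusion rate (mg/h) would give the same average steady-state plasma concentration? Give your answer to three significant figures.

66.6 mg/h

Equivalent systemic input: infusion rate = F·D/τ.
Rate = 0.81 × 987 / 12 = 66.62 mg/h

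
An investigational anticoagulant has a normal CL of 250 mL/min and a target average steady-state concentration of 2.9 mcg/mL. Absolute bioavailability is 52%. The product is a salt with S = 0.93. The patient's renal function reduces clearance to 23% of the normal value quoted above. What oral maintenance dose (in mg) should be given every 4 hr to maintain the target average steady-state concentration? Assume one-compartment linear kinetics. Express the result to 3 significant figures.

82.8 mg

CL = 250 mL/min = 250 × 0.06 = 15.00 L/h
Patient clearance = 0.23 × 15.00 = 3.450 L/h
D = CL × Css × τ / F / S = 3.450 × 2.9 × 4 / 0.52 / 0.93 = 82.75 mg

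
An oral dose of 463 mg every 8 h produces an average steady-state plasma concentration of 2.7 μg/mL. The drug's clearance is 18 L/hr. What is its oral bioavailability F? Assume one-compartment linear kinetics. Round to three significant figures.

F·D/τ = CL·Css at steady state → F = CL·Css·τ / D.
F = 18 × 2.7 × 8 / 463 = 0.840

0.840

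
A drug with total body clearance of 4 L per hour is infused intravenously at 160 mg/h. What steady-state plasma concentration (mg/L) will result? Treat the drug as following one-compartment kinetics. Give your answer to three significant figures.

40.0 mg/L

Css = rate / CL = 160 / 4.000 = 40.00 mg/L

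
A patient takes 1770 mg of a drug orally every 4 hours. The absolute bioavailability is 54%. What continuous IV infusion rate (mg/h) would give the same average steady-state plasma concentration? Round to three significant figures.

239 mg/h

Equivalent systemic input: infusion rate = F·D/τ.
Rate = 0.54 × 1770 / 4 = 239.0 mg/h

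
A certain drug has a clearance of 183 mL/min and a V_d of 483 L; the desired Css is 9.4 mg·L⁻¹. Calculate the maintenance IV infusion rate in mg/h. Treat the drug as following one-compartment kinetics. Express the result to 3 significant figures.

Convert clearance: 183 mL/min × 60 min/h ÷ 1000 mL/L = 10.98 L/h
Rate = CL × Css = 10.98 × 9.4 = 103.2 mg/h

103 mg/h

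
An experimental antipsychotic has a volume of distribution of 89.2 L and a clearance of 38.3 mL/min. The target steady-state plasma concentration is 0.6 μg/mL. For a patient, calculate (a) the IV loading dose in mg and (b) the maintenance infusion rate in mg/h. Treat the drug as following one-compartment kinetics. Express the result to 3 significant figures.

(a) 53.5 mg; (b) 1.38 mg/h

Loading dose = Vd × C = 89.20 × 0.6 = 53.52 mg
CL = 38.3 mL/min = 38.3 × 0.06 = 2.298 L/h
Maintenance infusion rate = CL × Css = 2.298 × 0.6 = 1.379 mg/h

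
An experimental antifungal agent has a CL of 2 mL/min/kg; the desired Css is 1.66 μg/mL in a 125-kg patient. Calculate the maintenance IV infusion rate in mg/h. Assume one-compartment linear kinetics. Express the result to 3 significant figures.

CL = 2 mL/min/kg × 125 kg = 250.0 mL/min = 250.0 × 60/1000 = 15.00 L/h
At steady state, infusion rate equals elimination rate: rate in = CL × Css.
R₀ = 15.00 × 1.66 = 24.90 mg/h

24.9 mg/h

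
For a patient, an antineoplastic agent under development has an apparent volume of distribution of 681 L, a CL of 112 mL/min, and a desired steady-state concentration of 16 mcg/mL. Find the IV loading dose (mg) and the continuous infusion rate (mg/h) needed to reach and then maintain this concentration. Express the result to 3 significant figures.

(a) 10900 mg; (b) 108 mg/h

Loading dose = Vd × C = 681.0 × 16 = 10900 mg
CL = 112 mL/min = 112 × 0.06 = 6.720 L/h
Maintenance infusion rate = CL × Css = 6.720 × 16 = 107.5 mg/h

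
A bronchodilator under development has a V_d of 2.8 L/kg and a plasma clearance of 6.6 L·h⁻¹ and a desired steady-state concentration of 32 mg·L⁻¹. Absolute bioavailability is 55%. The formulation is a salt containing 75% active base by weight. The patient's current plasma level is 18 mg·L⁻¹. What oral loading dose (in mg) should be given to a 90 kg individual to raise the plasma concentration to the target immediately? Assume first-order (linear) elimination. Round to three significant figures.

Vd(total) = 90 kg × 2.8 L/kg = 252.0 L
The loading dose fills Vd to the target concentration.
Concentration deficit ΔC = 32 − 18 = 14.00 mg/L
LD = Vd × ΔC / F / S = 252.0 × 14.00 / 0.55 / 0.75 = 8553 mg

8550 mg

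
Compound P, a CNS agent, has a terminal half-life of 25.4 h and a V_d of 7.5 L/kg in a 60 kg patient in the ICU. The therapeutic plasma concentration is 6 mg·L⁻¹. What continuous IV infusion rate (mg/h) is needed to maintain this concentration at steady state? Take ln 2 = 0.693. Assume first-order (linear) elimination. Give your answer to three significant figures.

Vd(total) = 60 kg × 7.5 L/kg = 450.0 L
CL = 0.693 × Vd / t½ = 0.693 × 450.0 / 25.4 = 12.28 L/h
Infusion rate = CL × Css = 12.28 × 6 = 73.68 mg/h

73.7 mg/h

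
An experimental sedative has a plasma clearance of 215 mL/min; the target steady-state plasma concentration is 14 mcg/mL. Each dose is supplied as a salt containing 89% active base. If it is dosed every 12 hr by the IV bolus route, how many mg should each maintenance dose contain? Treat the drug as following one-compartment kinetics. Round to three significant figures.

2440 mg

CL = 215 mL/min = 215 × 0.06 = 12.90 L/h
D = CL × Css × τ / S = 12.90 × 14 × 12 / 0.89 = 2435 mg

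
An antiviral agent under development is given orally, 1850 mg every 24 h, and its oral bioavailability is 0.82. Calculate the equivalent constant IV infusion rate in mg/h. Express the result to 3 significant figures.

63.2 mg/h

Equivalent systemic input: infusion rate = F·D/τ.
Rate = 0.82 × 1850 / 24 = 63.21 mg/h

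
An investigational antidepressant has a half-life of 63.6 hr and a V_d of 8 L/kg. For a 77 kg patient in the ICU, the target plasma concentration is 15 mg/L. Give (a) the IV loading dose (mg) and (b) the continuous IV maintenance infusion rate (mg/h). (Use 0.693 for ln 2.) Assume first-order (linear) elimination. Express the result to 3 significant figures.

Total Vd = 8 × 77 = 616.0 L
LD = Vd × C = 616.0 × 15 = 9240 mg
CL = 0.693 × Vd / t½ = 0.693 × 616.0 / 63.6 = 6.712 L/h
Infusion rate = CL × Css = 6.712 × 15 = 100.7 mg/h

(a) 9240 mg; (b) 101 mg/h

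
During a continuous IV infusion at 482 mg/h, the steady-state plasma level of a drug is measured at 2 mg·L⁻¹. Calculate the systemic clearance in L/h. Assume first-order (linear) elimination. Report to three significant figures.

241 L/h

At steady state, infusion rate = CL × Css, so CL = rate / Css.
CL = 482 / 2 = 241.0 L/h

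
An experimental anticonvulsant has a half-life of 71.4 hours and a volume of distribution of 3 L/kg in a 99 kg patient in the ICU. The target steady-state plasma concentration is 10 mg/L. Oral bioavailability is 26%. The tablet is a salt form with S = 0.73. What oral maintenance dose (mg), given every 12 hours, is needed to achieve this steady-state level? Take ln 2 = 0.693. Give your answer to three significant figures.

Vd(total) = 99 kg × 3 L/kg = 297.0 L
CL = 0.693 × Vd / t½ = 0.693 × 297.0 / 71.4 = 2.883 L/h
D = CL × Css × τ / F / S = 2.883 × 10 × 12 / 0.26 / 0.73 = 1823 mg

1820 mg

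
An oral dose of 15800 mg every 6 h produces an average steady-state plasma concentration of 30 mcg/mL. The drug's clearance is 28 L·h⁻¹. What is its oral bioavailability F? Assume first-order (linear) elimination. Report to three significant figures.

0.319

F·D/τ = CL·Css at steady state → F = CL·Css·τ / D.
F = 28 × 30 × 6 / 15800 = 0.319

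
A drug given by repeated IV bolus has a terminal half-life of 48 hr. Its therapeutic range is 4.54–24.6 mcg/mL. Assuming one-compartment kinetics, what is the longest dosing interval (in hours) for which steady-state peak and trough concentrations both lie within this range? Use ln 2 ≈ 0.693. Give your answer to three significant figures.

k = 0.693 / t½ = 0.693 / 48 = 0.01444 h⁻¹
Between IV bolus doses, concentration decays as C = C₀·e^(−kτ), so C_peak/C_trough = e^(kτ).
τ_max = ln(C_peak/C_trough) / k = ln(24.6/4.54) / 0.01444 = 1.690 / 0.01444 = 117.0 h

117 h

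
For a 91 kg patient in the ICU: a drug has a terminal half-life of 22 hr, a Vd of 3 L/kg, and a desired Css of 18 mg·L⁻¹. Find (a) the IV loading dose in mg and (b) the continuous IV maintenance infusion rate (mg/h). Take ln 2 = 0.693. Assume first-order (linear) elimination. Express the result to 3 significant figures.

(a) 4910 mg; (b) 155 mg/h

Total Vd = 3 × 91 = 273.0 L
LD = Vd × C = 273.0 × 18 = 4914 mg
CL = 0.693 × Vd / t½ = 0.693 × 273.0 / 22 = 8.600 L/h
Infusion rate = CL × Css = 8.600 × 18 = 154.8 mg/h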